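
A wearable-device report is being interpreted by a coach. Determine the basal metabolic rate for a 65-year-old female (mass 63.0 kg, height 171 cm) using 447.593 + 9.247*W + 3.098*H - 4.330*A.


BMR = 447.593 + 9.247*63.0 + 3.098*171 - 4.330*65
= 1278.46 kcal/day

1278.46 kcal/day


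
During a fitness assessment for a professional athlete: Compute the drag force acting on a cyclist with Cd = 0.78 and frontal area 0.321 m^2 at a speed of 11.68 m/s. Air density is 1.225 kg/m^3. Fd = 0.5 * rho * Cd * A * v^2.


Step 1: v^2 = 136.4224
Step 2: Fd = 0.5 * 1.225 * 0.78 * 0.321 * 136.4224
= 20.921 N

20.921 N


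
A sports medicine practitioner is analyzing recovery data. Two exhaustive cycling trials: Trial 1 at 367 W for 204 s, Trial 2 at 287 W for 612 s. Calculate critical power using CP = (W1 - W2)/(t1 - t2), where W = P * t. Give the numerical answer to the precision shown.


W1 = 367 * 204 = 74868 J
W2 = 287 * 612 = 175644 J
CP = (74868 - 175644) / (204 - 612)
= -100776 / -408
= 247.0 W

247.0 W


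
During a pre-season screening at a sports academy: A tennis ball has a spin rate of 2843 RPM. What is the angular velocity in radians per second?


Convert RPM to rad/s: multiply by 2*pi and divide by 60
omega = 2843 * 2 * pi / 60
= 297.718 rad/s

297.718 rad/s


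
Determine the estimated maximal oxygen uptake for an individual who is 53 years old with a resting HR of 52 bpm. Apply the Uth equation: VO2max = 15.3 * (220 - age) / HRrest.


HRmax = 220 - 53 = 167
VO2max = 15.3 * (167 / 52)
= 15.3 * 3.2115
= 49.14 mL/kg/min

49.14 mL/kg/min


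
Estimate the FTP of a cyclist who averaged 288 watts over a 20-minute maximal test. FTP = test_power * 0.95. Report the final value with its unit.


FTP = 288 * 0.95 = 273.6 W

273.6 W


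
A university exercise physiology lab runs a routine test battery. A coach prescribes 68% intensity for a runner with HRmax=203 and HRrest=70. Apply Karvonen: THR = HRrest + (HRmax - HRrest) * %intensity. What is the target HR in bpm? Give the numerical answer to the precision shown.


Heart rate reserve = 203 - 70 = 133
Intensity fraction = 68 / 100 = 0.68
THR = 70 + 133 * 0.68 = 160.44 bpm

160.44 bpm


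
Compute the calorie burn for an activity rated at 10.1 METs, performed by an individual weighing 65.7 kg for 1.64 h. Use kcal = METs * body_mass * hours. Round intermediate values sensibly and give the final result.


Product of METs and mass = 10.1 * 65.7 = 663.57
Total kcal = 663.57 * 1.64 = 1088.25 kcal

1088.25 kcal


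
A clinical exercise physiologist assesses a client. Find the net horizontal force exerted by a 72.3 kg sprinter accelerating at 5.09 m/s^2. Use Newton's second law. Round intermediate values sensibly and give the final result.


Newton's second law: F = m * a
F = 72.3 * 5.09 = 368.01 N

368.01 N


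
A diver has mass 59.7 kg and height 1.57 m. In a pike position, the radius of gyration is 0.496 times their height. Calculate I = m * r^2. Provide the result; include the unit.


r = 0.496 * 1.57 = 0.77872 m
I = m * r^2 = 59.7 * 0.606405 = 36.202 kg*m^2

36.202 kg*m^2


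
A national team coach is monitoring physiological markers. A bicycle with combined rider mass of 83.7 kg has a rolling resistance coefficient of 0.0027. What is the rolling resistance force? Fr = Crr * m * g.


Fr = 0.0027 * 83.7 * 9.81
= 0.22599 * 9.81
= 2.217 N

2.217 N


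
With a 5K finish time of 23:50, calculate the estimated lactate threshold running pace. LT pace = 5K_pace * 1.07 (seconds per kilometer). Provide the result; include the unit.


Race duration = 1430 s for 5 km
Average pace = 1430 / 5 = 286.0 s/km
LT pace = 286.0 * 1.07
= 306.02 s/km

306.02 s/km


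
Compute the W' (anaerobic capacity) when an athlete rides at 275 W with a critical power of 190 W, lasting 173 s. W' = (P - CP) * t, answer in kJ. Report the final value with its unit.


Above-CP power = 85 W
Duration = 173 s
W' = 85 * 173 = 14705 J
Convert: 14705 / 1000 = 14.705 kJ

14.705 kJ


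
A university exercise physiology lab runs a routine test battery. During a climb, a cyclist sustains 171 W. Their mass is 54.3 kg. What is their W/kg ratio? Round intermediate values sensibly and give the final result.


Power-to-weight = 171 W / 54.3 kg
= 3.149 W/kg

3.149 W/kg


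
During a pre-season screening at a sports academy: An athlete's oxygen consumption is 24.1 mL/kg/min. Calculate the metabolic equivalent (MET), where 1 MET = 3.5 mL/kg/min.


MET = VO2 / 3.5
= 24.1 / 3.5
= 6.89 METs

6.89 METs


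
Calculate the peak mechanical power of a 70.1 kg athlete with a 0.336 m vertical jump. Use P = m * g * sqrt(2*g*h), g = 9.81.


First, sqrt(2gh) = sqrt(2 * 9.81 * 0.336)
= sqrt(6.59232) = 2.567551 m/s
Power = 70.1 * 9.81 * 2.567551 = 1765.66 W

1765.66 W


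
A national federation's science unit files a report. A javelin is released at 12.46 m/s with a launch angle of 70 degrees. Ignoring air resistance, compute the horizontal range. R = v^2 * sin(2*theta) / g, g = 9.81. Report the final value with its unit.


Launch speed squared = 155.2516
sin(2 * 70 deg) = 0.642788
Range = 155.2516 * 0.642788 / 9.81
= 10.173 m

10.173 m


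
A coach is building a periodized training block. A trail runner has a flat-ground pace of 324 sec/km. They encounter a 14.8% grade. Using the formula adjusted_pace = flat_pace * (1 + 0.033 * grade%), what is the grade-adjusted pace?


Grade factor = 1 + 0.033 * 14.8 = 1.4884
Adjusted = 324 * 1.4884 = 482.24 sec/km

482.24 s/km


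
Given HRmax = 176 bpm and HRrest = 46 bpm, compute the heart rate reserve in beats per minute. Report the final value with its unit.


Heart rate reserve = maximum HR minus resting HR
HRR = 176 - 46 = 130 bpm

130 bpm


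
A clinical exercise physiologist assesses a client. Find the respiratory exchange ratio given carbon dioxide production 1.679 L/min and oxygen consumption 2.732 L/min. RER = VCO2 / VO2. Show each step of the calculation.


VCO2 = 1.679 L/min
VO2 = 2.732 L/min
RER = 1.679 / 2.732 = 0.6146

0.6146


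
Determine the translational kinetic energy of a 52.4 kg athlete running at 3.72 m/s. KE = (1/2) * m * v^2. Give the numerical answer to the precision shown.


KE = 0.5 * m * v^2
= 0.5 * 52.4 * 3.72^2
= 0.5 * 52.4 * 13.8384
= 362.57 J

362.57 J


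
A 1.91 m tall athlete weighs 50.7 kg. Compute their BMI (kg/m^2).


height^2 = 3.6481 m^2
BMI = 50.7 / 3.6481 = 13.9 kg/m^2

13.9 kg/m^2


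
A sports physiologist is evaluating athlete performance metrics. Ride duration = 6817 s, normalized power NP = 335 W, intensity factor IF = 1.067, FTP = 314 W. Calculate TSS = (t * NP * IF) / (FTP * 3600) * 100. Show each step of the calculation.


Numerator = 6817 * 335 * 1.067 = 2436702.565
Denominator = 314 * 3600 = 1130400
TSS = 2436702.565 / 1130400 * 100
= 215.56

215.56 TSS


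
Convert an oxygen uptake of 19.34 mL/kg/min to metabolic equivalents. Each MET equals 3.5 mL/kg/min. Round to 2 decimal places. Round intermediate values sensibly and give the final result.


One MET = 3.5 mL/kg/min
Number of METs = 19.34 / 3.5
= 5.53 METs

5.53 METs


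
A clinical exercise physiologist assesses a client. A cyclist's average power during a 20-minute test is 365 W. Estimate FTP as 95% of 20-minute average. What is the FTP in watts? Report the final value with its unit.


FTP = 20-min power * 0.95
= 365 * 0.95
= 346.75 W

346.75 W


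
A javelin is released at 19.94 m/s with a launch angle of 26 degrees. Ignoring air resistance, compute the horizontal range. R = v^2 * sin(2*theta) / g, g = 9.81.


Launch speed squared = 397.6036
sin(2 * 26 deg) = 0.788011
Range = 397.6036 * 0.788011 / 9.81
= 31.938 m

31.938 m


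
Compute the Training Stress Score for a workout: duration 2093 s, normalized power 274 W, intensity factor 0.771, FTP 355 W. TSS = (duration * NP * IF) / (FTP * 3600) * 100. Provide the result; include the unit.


Product = 2093 * 274 * 0.771 = 442154.622
Base = 355 * 3600 = 1278000
TSS = 442154.622 / 1278000 * 100 = 34.6

34.6 TSS


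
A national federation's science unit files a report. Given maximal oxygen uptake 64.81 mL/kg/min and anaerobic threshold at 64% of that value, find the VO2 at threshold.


Percentage as decimal = 0.64
VO2 at AT = 64.81 * 0.64 = 41.48 mL/kg/min

41.48 mL/kg/min


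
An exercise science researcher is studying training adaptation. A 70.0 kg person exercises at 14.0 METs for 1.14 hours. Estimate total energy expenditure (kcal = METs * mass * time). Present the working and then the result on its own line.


Energy = METs * mass(kg) * time(h)
= 14.0 * 70.0 * 1.14
= 1117.2 kcal

1117.2 kcal


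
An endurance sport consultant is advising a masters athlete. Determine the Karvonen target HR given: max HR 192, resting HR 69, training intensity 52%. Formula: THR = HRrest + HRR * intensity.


HRR = HRmax - HRrest = 192 - 69 = 123
THR = 69 + 123 * 0.52
= 132.96 bpm

132.96 bpm


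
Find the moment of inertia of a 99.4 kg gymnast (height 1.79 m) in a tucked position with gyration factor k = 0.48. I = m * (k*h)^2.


Radius of gyration = 0.48 * 1.79 = 0.8592 m
I = 99.4 * 0.8592^2
= 99.4 * 0.738225
= 73.38 kg*m^2

73.38 kg*m^2


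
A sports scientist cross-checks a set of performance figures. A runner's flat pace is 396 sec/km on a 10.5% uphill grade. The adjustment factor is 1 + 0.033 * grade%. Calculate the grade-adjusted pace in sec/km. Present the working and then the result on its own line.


Factor = 1 + 0.033 * 10.5 = 1.3465
Adjusted pace = 396 * 1.3465
= 533.21 sec/km

533.21 s/km


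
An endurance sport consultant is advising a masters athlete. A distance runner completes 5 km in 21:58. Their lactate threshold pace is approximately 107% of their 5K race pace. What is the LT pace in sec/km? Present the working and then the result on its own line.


Convert to seconds: 21 min 58 s = 1318 s
Pace per km = 1318 / 5 = 263.6 s/km
LT pace = 263.6 * 1.07 = 282.05 s/km

282.05 s/km


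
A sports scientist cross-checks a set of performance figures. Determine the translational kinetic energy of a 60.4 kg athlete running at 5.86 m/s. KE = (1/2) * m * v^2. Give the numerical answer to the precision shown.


KE = 0.5 * m * v^2
= 0.5 * 60.4 * 5.86^2
= 0.5 * 60.4 * 34.3396
= 1037.06 J

1037.06 J


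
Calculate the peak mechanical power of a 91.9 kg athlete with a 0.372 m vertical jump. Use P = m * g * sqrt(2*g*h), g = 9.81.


First, sqrt(2gh) = sqrt(2 * 9.81 * 0.372)
= sqrt(7.29864) = 2.7016 m/s
Power = 91.9 * 9.81 * 2.7016 = 2435.6 W

2435.6 W


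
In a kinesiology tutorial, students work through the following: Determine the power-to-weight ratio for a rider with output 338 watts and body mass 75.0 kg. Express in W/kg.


P/W = 338 / 75.0 = 4.507 W/kg

4.507 W/kg


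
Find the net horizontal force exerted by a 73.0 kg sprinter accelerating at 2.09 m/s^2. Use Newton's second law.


Newton's second law: F = m * a
F = 73.0 * 2.09 = 152.57 N

152.57 N


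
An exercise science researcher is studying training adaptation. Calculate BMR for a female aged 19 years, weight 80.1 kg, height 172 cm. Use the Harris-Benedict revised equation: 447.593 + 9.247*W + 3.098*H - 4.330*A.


Substituting values:
W term = 9.247 * 80.1 = 740.6847
H term = 3.098 * 172 = 532.856
A term = 4.330 * 19 = 82.27
BMR = 1638.86 kcal/day

1638.86 kcal/day


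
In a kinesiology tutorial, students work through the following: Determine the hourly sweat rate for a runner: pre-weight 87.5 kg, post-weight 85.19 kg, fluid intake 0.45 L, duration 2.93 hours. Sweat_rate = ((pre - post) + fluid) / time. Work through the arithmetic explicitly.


Mass lost = 87.5 - 85.19 = 2.31 kg
Add fluid consumed: 2.31 + 0.45 = 2.76 L total sweat
Sweat rate = 2.76 / 2.93 = 0.942 L/h

0.942 L/h


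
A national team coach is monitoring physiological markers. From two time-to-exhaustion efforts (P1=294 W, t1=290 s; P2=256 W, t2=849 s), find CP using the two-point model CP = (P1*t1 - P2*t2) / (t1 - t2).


Work in trial 1 = 85260 J
Work in trial 2 = 217344 J
Delta work = -132084 J
Delta time = -559 s
CP = -132084 / -559 = 236.29 W

236.29 W


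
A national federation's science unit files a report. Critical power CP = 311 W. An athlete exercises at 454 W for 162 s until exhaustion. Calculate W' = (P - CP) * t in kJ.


P - CP = 454 - 311 = 143 W
W' = 143 * 162 = 23166 J
= 23166 / 1000 = 23.166 kJ

23.166 kJ


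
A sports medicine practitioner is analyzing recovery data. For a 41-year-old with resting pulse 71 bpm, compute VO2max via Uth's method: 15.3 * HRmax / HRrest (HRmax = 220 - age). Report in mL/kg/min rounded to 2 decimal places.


Step 1: HRmax = 220 - 41 = 179 bpm
Step 2: Ratio = 179 / 71 = 2.5211
Step 3: VO2max = 15.3 * 2.5211 = 38.57 mL/kg/min

38.57 mL/kg/min


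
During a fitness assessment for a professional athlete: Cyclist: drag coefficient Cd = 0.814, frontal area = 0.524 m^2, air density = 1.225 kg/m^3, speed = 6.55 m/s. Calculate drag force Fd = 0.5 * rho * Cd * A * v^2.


v^2 = 6.55^2 = 42.9025
Fd = 0.5 * 1.225 * 0.814 * 0.524 * 42.9025
= 11.208 N

11.208 N


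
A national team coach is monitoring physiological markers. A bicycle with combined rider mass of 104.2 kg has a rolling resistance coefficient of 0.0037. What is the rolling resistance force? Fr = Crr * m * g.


Fr = 0.0037 * 104.2 * 9.81
= 0.38554 * 9.81
= 3.782 N

3.782 N


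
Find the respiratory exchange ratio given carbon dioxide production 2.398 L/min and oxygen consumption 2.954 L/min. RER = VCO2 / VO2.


VCO2 = 2.398 L/min
VO2 = 2.954 L/min
RER = 2.398 / 2.954 = 0.8118

0.8118


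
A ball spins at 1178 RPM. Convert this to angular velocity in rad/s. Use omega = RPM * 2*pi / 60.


omega = 1178 * 2 * pi / 60
= 1178 * 6.28318531 / 60
= 7401.592 / 60
= 123.36 rad/s

123.36 rad/s


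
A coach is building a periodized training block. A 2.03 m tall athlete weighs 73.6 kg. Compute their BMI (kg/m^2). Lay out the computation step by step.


height^2 = 4.1209 m^2
BMI = 73.6 / 4.1209 = 17.86 kg/m^2

17.86 kg/m^2


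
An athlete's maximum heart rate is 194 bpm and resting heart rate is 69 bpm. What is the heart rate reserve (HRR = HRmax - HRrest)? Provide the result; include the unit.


HRR = HRmax - HRrest
= 194 - 69
= 125 bpm

125 bpm


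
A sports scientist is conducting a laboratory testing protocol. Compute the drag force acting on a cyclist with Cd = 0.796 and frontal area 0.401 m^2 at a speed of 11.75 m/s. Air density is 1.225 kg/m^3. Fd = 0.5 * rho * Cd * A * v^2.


Step 1: v^2 = 138.0625
Step 2: Fd = 0.5 * 1.225 * 0.796 * 0.401 * 138.0625
= 26.992 N

26.992 N


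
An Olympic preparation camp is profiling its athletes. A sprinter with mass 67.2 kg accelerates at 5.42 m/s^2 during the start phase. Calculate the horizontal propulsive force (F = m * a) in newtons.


F = m * a
= 67.2 * 5.42
= 364.22 N

364.22 N


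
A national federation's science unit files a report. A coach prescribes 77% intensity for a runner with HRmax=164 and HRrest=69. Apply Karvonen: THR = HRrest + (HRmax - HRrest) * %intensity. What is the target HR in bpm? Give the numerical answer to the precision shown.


Heart rate reserve = 164 - 69 = 95
Intensity fraction = 77 / 100 = 0.77
THR = 69 + 95 * 0.77 = 142.15 bpm

142.15 bpm


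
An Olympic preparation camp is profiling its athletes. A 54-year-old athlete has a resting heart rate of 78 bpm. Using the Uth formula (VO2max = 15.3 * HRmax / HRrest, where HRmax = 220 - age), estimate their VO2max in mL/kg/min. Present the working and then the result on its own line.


HRmax = 220 - 54 = 166 bpm
Ratio = HRmax / HRrest = 166 / 78 = 2.1282
VO2max = 15.3 * 2.1282 = 32.56 mL/kg/min

32.56 mL/kg/min


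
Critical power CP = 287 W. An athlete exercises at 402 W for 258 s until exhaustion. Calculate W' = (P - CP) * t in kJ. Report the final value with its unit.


P - CP = 402 - 287 = 115 W
W' = 115 * 258 = 29670 J
= 29670 / 1000 = 29.67 kJ

29.67 kJ


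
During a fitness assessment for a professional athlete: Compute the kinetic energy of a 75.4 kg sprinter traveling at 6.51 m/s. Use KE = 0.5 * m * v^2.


Velocity squared = 42.3801
KE = 0.5 * 75.4 * 42.3801 = 1597.73 J

1597.73 J


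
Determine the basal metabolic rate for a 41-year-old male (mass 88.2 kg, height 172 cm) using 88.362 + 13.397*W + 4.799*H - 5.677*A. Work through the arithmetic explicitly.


BMR = 88.362 + 13.397*88.2 + 4.799*172 - 5.677*41
= 1862.65 kcal/day

1862.65 kcal/day


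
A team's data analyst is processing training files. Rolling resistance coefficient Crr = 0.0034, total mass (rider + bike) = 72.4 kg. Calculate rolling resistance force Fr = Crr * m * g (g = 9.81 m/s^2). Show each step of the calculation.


Fr = Crr * m * g
= 0.0034 * 72.4 * 9.81
= 2.415 N

2.415 N


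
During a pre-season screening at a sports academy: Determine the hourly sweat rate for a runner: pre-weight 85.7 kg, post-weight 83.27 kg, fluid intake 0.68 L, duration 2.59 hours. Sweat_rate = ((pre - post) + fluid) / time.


Mass lost = 85.7 - 83.27 = 2.43 kg
Add fluid consumed: 2.43 + 0.68 = 3.11 L total sweat
Sweat rate = 3.11 / 2.59 = 1.201 L/h

1.201 L/h


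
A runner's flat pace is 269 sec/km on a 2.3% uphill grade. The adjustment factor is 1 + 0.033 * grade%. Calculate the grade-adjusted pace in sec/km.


Factor = 1 + 0.033 * 2.3 = 1.0759
Adjusted pace = 269 * 1.0759
= 289.42 sec/km

289.42 s/km


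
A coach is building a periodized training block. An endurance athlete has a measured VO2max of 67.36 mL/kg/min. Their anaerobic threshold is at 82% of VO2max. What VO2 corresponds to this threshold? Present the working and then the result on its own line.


Anaerobic threshold VO2 = VO2max * 82%
= 67.36 * 0.82
= 55.24 mL/kg/min

55.24 mL/kg/min


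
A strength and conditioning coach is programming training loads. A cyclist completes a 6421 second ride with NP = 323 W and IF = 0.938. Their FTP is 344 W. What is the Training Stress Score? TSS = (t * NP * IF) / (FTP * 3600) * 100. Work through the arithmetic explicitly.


t * NP * IF = 6421 * 323 * 0.938 = 1945396.054
FTP * 3600 = 1238400
TSS = (1945396.054 / 1238400) * 100 = 157.09

157.09 TSS


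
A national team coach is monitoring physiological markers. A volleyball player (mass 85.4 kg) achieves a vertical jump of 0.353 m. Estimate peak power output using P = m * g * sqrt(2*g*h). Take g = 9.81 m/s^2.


2 * g * h = 2 * 9.81 * 0.353 = 6.92586
sqrt(6.92586) = 2.631703 m/s
P = 85.4 * 9.81 * 2.631703 = 2204.77 W

2204.77 W


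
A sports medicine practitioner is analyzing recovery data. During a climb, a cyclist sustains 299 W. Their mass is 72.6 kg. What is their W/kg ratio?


Power-to-weight = 299 W / 72.6 kg
= 4.118 W/kg

4.118 W/kg


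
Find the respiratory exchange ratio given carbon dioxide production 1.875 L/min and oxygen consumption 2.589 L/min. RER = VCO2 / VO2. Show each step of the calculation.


VCO2 = 1.875 L/min
VO2 = 2.589 L/min
RER = 1.875 / 2.589 = 0.7242

0.7242


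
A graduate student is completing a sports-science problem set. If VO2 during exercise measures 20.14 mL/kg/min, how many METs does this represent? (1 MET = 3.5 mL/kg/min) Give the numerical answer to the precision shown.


METs = VO2 / 3.5 = 20.14 / 3.5 = 5.75

5.75 METs


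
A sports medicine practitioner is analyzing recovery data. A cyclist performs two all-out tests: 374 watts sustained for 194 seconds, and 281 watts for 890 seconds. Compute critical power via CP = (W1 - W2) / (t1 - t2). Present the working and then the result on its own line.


W1 = P1 * t1 = 374 * 194 = 72556 J
W2 = P2 * t2 = 281 * 890 = 250090 J
CP = (72556 - 250090) / (194 - 890)
= 255.08 W

255.08 W


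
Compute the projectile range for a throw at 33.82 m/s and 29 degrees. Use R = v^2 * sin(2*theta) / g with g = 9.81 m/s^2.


Two times the angle = 58 degrees
sin(58) = 0.848048
R = 1143.7924 * 0.848048 / 9.81 = 98.878 m

98.878 m


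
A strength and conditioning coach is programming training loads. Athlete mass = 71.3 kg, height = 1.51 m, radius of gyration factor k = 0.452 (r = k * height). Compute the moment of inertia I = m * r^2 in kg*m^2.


r = k * height = 0.452 * 1.51 = 0.68252 m
r^2 = 0.68252^2 = 0.465834
I = 71.3 * 0.465834 = 33.214 kg*m^2

33.214 kg*m^2


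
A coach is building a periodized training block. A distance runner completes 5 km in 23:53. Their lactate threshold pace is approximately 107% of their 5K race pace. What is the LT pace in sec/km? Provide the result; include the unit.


Convert to seconds: 23 min 53 s = 1433 s
Pace per km = 1433 / 5 = 286.6 s/km
LT pace = 286.6 * 1.07 = 306.66 s/km

306.66 s/km


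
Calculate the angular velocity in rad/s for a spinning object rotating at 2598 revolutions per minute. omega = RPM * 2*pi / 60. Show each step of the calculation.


omega = RPM * 2*pi / 60
= 2598 * 6.28318531 / 60
= 272.062 rad/s

272.062 rad/s


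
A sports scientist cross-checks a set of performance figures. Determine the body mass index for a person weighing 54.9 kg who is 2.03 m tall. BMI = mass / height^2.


BMI = mass / height^2
= 54.9 / 2.03^2
= 54.9 / 4.1209
= 13.32 kg/m^2

13.32 kg/m^2


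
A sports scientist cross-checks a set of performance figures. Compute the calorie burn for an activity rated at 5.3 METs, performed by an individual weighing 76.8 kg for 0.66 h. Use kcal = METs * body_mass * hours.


Product of METs and mass = 5.3 * 76.8 = 407.04
Total kcal = 407.04 * 0.66 = 268.65 kcal

268.65 kcal


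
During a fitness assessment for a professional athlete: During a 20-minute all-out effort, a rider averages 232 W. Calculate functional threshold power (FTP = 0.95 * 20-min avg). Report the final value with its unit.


FTP = 0.95 * 232
= 220.4 W

220.4 W


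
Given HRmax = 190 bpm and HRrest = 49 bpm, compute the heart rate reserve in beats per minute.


Heart rate reserve = maximum HR minus resting HR
HRR = 190 - 49 = 141 bpm

141 bpm


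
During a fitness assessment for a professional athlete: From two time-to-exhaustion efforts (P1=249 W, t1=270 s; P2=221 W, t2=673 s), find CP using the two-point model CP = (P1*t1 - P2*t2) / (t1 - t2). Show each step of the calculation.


Work in trial 1 = 67230 J
Work in trial 2 = 148733 J
Delta work = -81503 J
Delta time = -403 s
CP = -81503 / -403 = 202.24 W

202.24 W


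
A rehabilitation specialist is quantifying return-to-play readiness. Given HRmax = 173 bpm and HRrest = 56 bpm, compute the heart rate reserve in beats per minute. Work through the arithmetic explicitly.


Heart rate reserve = maximum HR minus resting HR
HRR = 173 - 56 = 117 bpm

117 bpm


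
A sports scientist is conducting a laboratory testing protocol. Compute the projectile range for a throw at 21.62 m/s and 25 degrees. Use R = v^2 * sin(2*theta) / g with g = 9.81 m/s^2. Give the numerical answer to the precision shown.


Two times the angle = 50 degrees
sin(50) = 0.766044
R = 467.4244 * 0.766044 / 9.81 = 36.5 m

36.5 m


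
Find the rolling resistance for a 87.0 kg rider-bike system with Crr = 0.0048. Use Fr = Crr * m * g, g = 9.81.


m * g = 87.0 * 9.81 = 853.47 N
Fr = 0.0048 * 853.47 = 4.097 N

4.097 N


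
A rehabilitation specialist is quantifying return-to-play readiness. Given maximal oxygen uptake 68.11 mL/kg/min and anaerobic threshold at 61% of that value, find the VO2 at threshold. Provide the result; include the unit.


Percentage as decimal = 0.61
VO2 at AT = 68.11 * 0.61 = 41.55 mL/kg/min

41.55 mL/kg/min


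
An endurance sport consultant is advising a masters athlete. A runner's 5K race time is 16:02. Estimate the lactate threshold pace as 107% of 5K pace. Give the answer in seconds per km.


Total race time = 16*60 + 2 = 962 seconds
5K pace = 962 / 5 = 192.4 sec/km
LT pace = 192.4 * 1.07 = 205.87 sec/km

205.87 s/km


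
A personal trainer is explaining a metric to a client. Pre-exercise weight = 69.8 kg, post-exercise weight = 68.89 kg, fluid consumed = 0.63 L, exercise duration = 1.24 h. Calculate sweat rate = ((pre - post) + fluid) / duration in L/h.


Weight loss = 69.8 - 68.89 = 0.91 kg (approx L)
Total sweat = 0.91 + 0.63 = 1.54 L
Sweat rate = 1.54 / 1.24 = 1.242 L/h

1.242 L/h


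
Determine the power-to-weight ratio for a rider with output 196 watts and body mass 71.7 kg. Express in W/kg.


P/W = 196 / 71.7 = 2.734 W/kg

2.734 W/kg


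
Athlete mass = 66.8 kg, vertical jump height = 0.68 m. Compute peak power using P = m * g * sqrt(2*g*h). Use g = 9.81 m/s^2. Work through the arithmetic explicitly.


sqrt(2 * 9.81 * 0.68) = sqrt(13.3416) = 3.652616 m/s
P = 66.8 * 9.81 * 3.652616
= 2393.59 W

2393.59 W


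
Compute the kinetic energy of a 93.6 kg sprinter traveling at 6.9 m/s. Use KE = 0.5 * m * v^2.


Velocity squared = 47.61
KE = 0.5 * 93.6 * 47.61 = 2228.15 J

2228.15 J


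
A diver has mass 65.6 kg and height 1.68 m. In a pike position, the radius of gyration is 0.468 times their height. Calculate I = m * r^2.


r = 0.468 * 1.68 = 0.78624 m
I = m * r^2 = 65.6 * 0.618173 = 40.552 kg*m^2

40.552 kg*m^2


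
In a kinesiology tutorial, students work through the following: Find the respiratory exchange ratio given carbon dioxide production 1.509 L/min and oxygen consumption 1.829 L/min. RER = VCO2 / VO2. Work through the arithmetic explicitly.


VCO2 = 1.509 L/min
VO2 = 1.829 L/min
RER = 1.509 / 1.829 = 0.825

0.825


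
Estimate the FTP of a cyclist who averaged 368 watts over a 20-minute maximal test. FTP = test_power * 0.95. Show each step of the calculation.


FTP = 368 * 0.95 = 349.6 W

349.6 W


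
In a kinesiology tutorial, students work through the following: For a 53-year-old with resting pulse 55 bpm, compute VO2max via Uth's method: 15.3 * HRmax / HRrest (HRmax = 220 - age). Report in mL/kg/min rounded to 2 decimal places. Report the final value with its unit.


Step 1: HRmax = 220 - 53 = 167 bpm
Step 2: Ratio = 167 / 55 = 3.0364
Step 3: VO2max = 15.3 * 3.0364 = 46.46 mL/kg/min

46.46 mL/kg/min


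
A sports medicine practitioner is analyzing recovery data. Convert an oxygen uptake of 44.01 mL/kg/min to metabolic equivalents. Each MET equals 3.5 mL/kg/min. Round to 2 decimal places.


One MET = 3.5 mL/kg/min
Number of METs = 44.01 / 3.5
= 12.57 METs

12.57 METs


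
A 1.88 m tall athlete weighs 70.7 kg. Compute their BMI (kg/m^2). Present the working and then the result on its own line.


height^2 = 3.5344 m^2
BMI = 70.7 / 3.5344 = 20.0 kg/m^2

20.0 kg/m^2


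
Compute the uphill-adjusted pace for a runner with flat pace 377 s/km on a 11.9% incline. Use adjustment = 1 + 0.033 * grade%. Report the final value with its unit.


Adjustment factor = 1 + 0.033 * 11.9 = 1.3927
Grade-adjusted pace = 377 * 1.3927 = 525.05 s/km

525.05 s/km


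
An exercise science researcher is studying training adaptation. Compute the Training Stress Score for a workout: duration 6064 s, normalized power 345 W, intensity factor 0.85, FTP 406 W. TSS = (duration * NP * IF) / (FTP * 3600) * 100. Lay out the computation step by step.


Product = 6064 * 345 * 0.85 = 1778268.0
Base = 406 * 3600 = 1461600
TSS = 1778268.0 / 1461600 * 100 = 121.67

121.67 TSS


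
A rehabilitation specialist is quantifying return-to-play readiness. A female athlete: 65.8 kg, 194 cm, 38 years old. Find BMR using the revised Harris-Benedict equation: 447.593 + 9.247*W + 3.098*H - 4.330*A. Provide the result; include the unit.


Intercept = 447.593
Weight contribution = 9.247 * 65.8 = 608.4526
Height contribution = 3.098 * 194 = 601.012
Age contribution = 4.33 * 38 = 164.54
BMR = 447.593 + 608.4526 + 601.012 - 164.54
= 1492.52 kcal/day

1492.52 kcal/day


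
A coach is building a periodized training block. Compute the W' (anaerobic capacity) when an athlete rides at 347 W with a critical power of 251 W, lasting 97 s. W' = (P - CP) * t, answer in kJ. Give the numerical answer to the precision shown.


Above-CP power = 96 W
Duration = 97 s
W' = 96 * 97 = 9312 J
Convert: 9312 / 1000 = 9.312 kJ

9.312 kJ


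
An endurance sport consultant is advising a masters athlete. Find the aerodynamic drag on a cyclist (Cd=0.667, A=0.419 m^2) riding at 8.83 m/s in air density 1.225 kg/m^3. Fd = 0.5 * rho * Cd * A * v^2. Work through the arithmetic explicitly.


Fd = 0.5 * 1.225 * 0.667 * 0.419 * 8.83^2
= 0.5 * 1.225 * 0.667 * 0.419 * 77.9689
= 13.346 N

13.346 N


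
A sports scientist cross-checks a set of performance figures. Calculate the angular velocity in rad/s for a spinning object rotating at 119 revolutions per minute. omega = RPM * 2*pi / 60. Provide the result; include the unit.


omega = RPM * 2*pi / 60
= 119 * 6.28318531 / 60
= 12.462 rad/s

12.462 rad/s


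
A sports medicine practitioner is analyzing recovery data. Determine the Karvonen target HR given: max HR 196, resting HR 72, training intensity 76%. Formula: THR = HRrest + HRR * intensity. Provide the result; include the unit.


HRR = HRmax - HRrest = 196 - 72 = 124
THR = 72 + 124 * 0.76
= 166.24 bpm

166.24 bpm


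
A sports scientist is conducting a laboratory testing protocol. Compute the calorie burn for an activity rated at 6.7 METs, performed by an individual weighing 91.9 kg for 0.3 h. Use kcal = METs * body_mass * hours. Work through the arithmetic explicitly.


Product of METs and mass = 6.7 * 91.9 = 615.73
Total kcal = 615.73 * 0.3 = 184.72 kcal

184.72 kcal


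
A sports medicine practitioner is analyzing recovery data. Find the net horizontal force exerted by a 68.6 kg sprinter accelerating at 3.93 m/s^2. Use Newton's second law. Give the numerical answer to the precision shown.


Newton's second law: F = m * a
F = 68.6 * 3.93 = 269.6 N

269.6 N


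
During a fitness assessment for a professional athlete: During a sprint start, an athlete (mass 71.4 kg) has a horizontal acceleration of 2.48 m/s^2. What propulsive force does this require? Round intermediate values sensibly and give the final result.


Propulsive force = mass * acceleration
= 71.4 kg * 2.48 m/s^2
= 177.07 N

177.07 N


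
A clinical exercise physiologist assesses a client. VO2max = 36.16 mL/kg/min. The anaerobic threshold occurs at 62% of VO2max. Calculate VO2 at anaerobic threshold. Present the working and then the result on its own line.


AT fraction = 62 / 100 = 0.62
AT VO2 = 36.16 * 0.62
= 22.42 mL/kg/min

22.42 mL/kg/min


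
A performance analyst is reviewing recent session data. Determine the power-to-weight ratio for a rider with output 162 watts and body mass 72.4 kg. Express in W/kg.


P/W = 162 / 72.4 = 2.238 W/kg

2.238 W/kg


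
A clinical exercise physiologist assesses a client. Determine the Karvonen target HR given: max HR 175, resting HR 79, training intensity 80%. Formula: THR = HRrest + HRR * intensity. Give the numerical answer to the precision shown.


HRR = HRmax - HRrest = 175 - 79 = 96
THR = 79 + 96 * 0.8
= 155.8 bpm

155.8 bpm


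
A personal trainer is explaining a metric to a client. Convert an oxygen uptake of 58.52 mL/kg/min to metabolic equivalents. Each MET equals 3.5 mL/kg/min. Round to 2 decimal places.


One MET = 3.5 mL/kg/min
Number of METs = 58.52 / 3.5
= 16.72 METs

16.72 METs


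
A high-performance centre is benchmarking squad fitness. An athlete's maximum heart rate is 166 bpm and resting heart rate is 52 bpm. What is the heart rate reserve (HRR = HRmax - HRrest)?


HRR = HRmax - HRrest
= 166 - 52
= 114 bpm

114 bpm


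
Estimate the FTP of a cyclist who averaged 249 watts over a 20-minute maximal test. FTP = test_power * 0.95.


FTP = 249 * 0.95 = 236.55 W

236.55 W


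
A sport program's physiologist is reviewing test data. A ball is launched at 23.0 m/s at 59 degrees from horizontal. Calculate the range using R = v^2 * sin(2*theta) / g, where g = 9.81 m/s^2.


sin(2 * 59) = sin(118) = 0.882948
v^2 = 23.0^2 = 529.0
R = 529.0 * 0.882948 / 9.81
= 47.613 m

47.613 m


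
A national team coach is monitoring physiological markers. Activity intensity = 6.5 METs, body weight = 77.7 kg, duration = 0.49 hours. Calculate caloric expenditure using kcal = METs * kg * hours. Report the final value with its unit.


kcal = 6.5 * 77.7 * 0.49
= 505.05 * 0.49
= 247.47 kcal

247.47 kcal


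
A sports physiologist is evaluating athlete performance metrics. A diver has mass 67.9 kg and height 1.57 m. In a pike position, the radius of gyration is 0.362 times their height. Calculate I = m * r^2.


r = 0.362 * 1.57 = 0.56834 m
I = m * r^2 = 67.9 * 0.32301 = 21.932 kg*m^2

21.932 kg*m^2


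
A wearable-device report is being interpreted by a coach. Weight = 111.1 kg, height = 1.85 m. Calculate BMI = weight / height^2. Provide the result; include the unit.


height^2 = 1.85^2 = 3.4225
BMI = 111.1 / 3.4225 = 32.46 kg/m^2

32.46 kg/m^2


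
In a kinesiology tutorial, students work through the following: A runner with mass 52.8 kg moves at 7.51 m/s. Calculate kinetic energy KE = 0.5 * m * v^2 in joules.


v^2 = 7.51^2 = 56.4001
KE = 0.5 * 52.8 * 56.4001
= 1488.96 J

1488.96 J


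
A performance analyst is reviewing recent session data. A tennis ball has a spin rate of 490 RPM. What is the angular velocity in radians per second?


Convert RPM to rad/s: multiply by 2*pi and divide by 60
omega = 490 * 2 * pi / 60
= 51.313 rad/s

51.313 rad/s


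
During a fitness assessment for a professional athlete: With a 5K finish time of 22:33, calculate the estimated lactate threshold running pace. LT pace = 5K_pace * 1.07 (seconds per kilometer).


Race duration = 1353 s for 5 km
Average pace = 1353 / 5 = 270.6 s/km
LT pace = 270.6 * 1.07
= 289.54 s/km

289.54 s/km


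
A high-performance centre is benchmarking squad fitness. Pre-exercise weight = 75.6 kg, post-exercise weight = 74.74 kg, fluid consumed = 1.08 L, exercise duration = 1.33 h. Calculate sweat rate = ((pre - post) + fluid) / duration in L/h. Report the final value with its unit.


Weight loss = 75.6 - 74.74 = 0.86 kg (approx L)
Total sweat = 0.86 + 1.08 = 1.94 L
Sweat rate = 1.94 / 1.33 = 1.459 L/h

1.459 L/h


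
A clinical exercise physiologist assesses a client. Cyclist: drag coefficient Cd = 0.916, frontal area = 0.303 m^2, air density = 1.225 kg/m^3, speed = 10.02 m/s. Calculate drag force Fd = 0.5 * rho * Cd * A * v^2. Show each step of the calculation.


v^2 = 10.02^2 = 100.4004
Fd = 0.5 * 1.225 * 0.916 * 0.303 * 100.4004
= 17.068 N

17.068 N


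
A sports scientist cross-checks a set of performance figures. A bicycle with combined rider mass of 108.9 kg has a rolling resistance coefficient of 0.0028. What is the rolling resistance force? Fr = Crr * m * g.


Fr = 0.0028 * 108.9 * 9.81
= 0.30492 * 9.81
= 2.991 N

2.991 N


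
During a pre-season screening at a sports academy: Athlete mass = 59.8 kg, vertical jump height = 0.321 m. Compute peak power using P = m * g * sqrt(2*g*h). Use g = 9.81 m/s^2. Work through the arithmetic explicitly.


sqrt(2 * 9.81 * 0.321) = sqrt(6.29802) = 2.509586 m/s
P = 59.8 * 9.81 * 2.509586
= 1472.22 W

1472.22 W


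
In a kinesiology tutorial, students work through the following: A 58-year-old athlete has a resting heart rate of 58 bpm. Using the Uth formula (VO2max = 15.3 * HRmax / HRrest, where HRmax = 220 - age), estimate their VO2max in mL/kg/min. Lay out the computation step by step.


HRmax = 220 - 58 = 162 bpm
Ratio = HRmax / HRrest = 162 / 58 = 2.7931
VO2max = 15.3 * 2.7931 = 42.73 mL/kg/min

42.73 mL/kg/min


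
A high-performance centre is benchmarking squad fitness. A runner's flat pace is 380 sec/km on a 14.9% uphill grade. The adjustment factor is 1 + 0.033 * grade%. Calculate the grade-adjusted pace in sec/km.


Factor = 1 + 0.033 * 14.9 = 1.4917
Adjusted pace = 380 * 1.4917
= 566.85 sec/km

566.85 s/km


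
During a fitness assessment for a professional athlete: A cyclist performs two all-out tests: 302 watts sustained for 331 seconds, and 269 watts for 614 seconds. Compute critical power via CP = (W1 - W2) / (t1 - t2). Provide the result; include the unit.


W1 = P1 * t1 = 302 * 331 = 99962 J
W2 = P2 * t2 = 269 * 614 = 165166 J
CP = (99962 - 165166) / (331 - 614)
= 230.4 W

230.4 W


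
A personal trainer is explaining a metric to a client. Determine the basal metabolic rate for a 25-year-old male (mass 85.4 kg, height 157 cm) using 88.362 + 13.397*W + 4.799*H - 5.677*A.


BMR = 88.362 + 13.397*85.4 + 4.799*157 - 5.677*25
= 1843.98 kcal/day

1843.98 kcal/day


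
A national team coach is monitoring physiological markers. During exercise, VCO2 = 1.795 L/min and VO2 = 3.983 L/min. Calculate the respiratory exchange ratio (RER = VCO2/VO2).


RER = VCO2 / VO2
= 1.795 / 3.983
= 0.4507

0.4507


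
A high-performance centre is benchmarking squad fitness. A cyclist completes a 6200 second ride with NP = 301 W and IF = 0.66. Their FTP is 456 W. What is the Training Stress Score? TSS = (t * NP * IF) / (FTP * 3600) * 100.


t * NP * IF = 6200 * 301 * 0.66 = 1231692.0
FTP * 3600 = 1641600
TSS = (1231692.0 / 1641600) * 100 = 75.03

75.03 TSS


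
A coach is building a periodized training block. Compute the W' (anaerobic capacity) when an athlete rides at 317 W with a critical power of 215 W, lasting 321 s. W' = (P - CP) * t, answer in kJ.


Above-CP power = 102 W
Duration = 321 s
W' = 102 * 321 = 32742 J
Convert: 32742 / 1000 = 32.742 kJ

32.742 kJ


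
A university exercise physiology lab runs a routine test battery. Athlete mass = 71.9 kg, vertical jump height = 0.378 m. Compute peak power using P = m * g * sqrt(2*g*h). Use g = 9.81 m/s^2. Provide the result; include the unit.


sqrt(2 * 9.81 * 0.378) = sqrt(7.41636) = 2.723299 m/s
P = 71.9 * 9.81 * 2.723299
= 1920.85 W

1920.85 W


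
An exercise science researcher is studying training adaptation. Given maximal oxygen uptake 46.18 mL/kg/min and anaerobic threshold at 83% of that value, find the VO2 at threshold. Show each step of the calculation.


Percentage as decimal = 0.83
VO2 at AT = 46.18 * 0.83 = 38.33 mL/kg/min

38.33 mL/kg/min


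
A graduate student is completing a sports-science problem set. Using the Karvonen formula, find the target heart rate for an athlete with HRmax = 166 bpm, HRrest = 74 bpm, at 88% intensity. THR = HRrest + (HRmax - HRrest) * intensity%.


HRR = 166 - 74 = 92
THR = 74 + 92 * 0.88
= 74 + 80.96
= 154.96 bpm

154.96 bpm


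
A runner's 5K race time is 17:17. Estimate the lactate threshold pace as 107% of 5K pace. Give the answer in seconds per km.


Total race time = 17*60 + 17 = 1037 seconds
5K pace = 1037 / 5 = 207.4 sec/km
LT pace = 207.4 * 1.07 = 221.92 sec/km

221.92 s/km


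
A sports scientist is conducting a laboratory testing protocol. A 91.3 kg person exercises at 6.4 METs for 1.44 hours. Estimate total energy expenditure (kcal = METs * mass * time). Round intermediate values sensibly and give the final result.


Energy = METs * mass(kg) * time(h)
= 6.4 * 91.3 * 1.44
= 841.42 kcal

841.42 kcal


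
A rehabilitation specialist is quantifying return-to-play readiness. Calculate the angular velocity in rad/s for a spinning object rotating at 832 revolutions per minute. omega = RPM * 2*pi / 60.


omega = RPM * 2*pi / 60
= 832 * 6.28318531 / 60
= 87.127 rad/s

87.127 rad/s


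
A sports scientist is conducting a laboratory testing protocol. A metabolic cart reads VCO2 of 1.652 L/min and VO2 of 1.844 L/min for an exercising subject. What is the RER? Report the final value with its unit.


RER = VCO2 / VO2 = 1.652 / 1.844 = 0.8959

0.8959


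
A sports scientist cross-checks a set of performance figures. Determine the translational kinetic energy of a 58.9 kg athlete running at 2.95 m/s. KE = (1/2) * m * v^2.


KE = 0.5 * m * v^2
= 0.5 * 58.9 * 2.95^2
= 0.5 * 58.9 * 8.7025
= 256.29 J

256.29 J


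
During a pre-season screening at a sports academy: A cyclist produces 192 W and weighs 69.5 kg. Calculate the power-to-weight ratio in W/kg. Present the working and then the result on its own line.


P/W = power / mass
= 192 / 69.5
= 2.763 W/kg

2.763 W/kg
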